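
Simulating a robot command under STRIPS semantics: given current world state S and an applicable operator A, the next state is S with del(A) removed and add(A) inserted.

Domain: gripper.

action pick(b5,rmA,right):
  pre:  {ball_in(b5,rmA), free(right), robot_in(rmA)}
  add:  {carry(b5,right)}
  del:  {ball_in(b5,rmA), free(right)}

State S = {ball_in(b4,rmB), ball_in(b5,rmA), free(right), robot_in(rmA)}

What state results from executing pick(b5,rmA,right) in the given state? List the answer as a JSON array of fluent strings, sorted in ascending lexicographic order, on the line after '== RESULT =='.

Progress:
  pre ⊆ S: {ball_in(b5,rmA), free(right), robot_in(rmA)} ⊆ S  — applicable
  S \ del = {ball_in(b4,rmB), robot_in(rmA)}
  ∪ add   = {ball_in(b4,rmB), carry(b5,right), robot_in(rmA)}

== RESULT ==
["ball_in(b4,rmB)", "carry(b5,right)", "robot_in(rmA)"]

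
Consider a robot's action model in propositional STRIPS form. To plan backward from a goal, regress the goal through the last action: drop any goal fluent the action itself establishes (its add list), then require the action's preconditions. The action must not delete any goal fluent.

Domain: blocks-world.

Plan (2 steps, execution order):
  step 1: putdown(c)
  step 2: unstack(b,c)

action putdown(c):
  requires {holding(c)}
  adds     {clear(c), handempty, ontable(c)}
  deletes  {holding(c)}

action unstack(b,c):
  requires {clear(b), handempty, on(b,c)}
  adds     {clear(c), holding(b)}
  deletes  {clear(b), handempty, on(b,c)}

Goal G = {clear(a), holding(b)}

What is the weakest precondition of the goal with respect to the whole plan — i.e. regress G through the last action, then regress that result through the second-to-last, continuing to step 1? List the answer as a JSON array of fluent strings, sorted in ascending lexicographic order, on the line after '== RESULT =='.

Regress step by step:
  through step 2 (unstack(b,c)): drop {holding(b)}, keep {clear(a)}, require {clear(b), handempty, on(b,c)}
    → {clear(a), clear(b), handempty, on(b,c)}
  through step 1 (putdown(c)): drop {handempty}, keep {clear(a), clear(b), on(b,c)}, require {holding(c)}
    → {clear(a), clear(b), holding(c), on(b,c)}

== RESULT ==
["clear(a)", "clear(b)", "holding(c)", "on(b,c)"]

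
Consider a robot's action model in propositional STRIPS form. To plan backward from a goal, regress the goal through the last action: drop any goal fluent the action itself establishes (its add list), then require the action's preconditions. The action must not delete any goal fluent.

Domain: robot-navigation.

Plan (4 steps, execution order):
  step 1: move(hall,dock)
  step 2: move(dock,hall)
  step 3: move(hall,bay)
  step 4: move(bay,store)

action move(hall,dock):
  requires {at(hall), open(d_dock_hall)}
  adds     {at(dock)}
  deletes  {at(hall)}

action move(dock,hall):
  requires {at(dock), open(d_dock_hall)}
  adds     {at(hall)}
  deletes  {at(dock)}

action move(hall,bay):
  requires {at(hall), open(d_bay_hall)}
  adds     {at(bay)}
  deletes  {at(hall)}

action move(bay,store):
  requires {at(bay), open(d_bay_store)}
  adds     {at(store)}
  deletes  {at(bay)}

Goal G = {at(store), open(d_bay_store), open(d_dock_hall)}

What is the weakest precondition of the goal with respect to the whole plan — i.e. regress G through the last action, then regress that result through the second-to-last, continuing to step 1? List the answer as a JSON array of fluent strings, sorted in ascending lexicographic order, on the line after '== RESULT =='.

Regress step by step:
  through step 4 (move(bay,store)): drop {at(store)}, keep {open(d_bay_store), open(d_dock_hall)}, require {at(bay), open(d_bay_store)}
    → {at(bay), open(d_bay_store), open(d_dock_hall)}
  through step 3 (move(hall,bay)): drop {at(bay)}, keep {open(d_bay_store), open(d_dock_hall)}, require {at(hall), open(d_bay_hall)}
    → {at(hall), open(d_bay_hall), open(d_bay_store), open(d_dock_hall)}
  through step 2 (move(dock,hall)): drop {at(hall)}, keep {open(d_bay_hall), open(d_bay_store), open(d_dock_hall)}, require {at(dock), open(d_dock_hall)}
    → {at(dock), open(d_bay_hall), open(d_bay_store), open(d_dock_hall)}
  through step 1 (move(hall,dock)): drop {at(dock)}, keep {open(d_bay_hall), open(d_bay_store), open(d_dock_hall)}, require {at(hall), open(d_dock_hall)}
    → {at(hall), open(d_bay_hall), open(d_bay_store), open(d_dock_hall)}

== RESULT ==
["at(hall)", "open(d_bay_hall)", "open(d_bay_store)", "open(d_dock_hall)"]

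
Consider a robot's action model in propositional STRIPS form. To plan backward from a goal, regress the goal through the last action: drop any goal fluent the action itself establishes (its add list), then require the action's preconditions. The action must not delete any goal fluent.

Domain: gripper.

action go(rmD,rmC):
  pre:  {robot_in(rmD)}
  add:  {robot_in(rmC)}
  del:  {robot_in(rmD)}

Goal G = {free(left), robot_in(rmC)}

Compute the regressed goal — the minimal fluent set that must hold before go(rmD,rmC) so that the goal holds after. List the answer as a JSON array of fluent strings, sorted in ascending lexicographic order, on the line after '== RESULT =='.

Regress:
  G ∩ del = {}  (empty — regression defined)
  G \ add = {free(left), robot_in(rmC)} \ {robot_in(rmC)} = {free(left)}
  ∪ pre   = {free(left)} ∪ {robot_in(rmD)}
          = {free(left), robot_in(rmD)}

== RESULT ==
["free(left)", "robot_in(rmD)"]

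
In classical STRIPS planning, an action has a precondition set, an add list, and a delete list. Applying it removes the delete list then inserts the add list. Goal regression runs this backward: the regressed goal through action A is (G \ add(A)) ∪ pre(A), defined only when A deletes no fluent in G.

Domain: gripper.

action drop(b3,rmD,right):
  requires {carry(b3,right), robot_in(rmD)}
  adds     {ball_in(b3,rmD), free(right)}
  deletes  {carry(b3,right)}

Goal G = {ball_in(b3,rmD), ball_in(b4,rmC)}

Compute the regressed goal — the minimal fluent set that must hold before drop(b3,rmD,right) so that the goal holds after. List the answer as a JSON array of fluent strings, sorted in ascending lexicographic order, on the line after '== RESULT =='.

Regress:
  G ∩ del = {}  (empty — regression defined)
  G \ add = {ball_in(b3,rmD), ball_in(b4,rmC)} \ {ball_in(b3,rmD), free(right)} = {ball_in(b4,rmC)}
  ∪ pre   = {ball_in(b4,rmC)} ∪ {carry(b3,right), robot_in(rmD)}
          = {ball_in(b4,rmC), carry(b3,right), robot_in(rmD)}

== RESULT ==
["ball_in(b4,rmC)", "carry(b3,right)", "robot_in(rmD)"]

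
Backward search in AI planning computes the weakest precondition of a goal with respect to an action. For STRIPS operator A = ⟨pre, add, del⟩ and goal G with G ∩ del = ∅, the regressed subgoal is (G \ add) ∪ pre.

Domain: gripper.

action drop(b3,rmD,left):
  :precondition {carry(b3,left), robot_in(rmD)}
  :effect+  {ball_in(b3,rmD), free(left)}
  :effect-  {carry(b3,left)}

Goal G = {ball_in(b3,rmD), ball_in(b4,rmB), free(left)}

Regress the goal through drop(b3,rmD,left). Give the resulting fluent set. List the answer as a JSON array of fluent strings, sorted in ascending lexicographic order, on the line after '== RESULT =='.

Regress:
  G ∩ del = {}  (empty — regression defined)
  G \ add = {ball_in(b3,rmD), ball_in(b4,rmB), free(left)} \ {ball_in(b3,rmD), free(left)} = {ball_in(b4,rmB)}
  ∪ pre   = {ball_in(b4,rmB)} ∪ {carry(b3,left), robot_in(rmD)}
          = {ball_in(b4,rmB), carry(b3,left), robot_in(rmD)}

== RESULT ==
["ball_in(b4,rmB)", "carry(b3,left)", "robot_in(rmD)"]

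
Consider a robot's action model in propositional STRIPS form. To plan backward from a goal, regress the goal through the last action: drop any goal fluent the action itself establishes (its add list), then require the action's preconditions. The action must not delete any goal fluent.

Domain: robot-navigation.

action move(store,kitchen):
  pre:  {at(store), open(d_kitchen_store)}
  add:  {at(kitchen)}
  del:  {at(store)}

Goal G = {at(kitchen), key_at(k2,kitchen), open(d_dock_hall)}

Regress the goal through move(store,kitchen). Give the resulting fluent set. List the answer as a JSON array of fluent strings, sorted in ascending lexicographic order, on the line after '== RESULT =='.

Compute (G \ add) ∪ pre:
  G ∩ del = {}  (empty — regression defined)
  G \ add = {at(kitchen), key_at(k2,kitchen), open(d_dock_hall)} \ {at(kitchen)} = {key_at(k2,kitchen), open(d_dock_hall)}
  ∪ pre   = {key_at(k2,kitchen), open(d_dock_hall)} ∪ {at(store), open(d_kitchen_store)}
          = {at(store), key_at(k2,kitchen), open(d_dock_hall), open(d_kitchen_store)}

== RESULT ==
["at(store)", "key_at(k2,kitchen)", "open(d_dock_hall)", "open(d_kitchen_store)"]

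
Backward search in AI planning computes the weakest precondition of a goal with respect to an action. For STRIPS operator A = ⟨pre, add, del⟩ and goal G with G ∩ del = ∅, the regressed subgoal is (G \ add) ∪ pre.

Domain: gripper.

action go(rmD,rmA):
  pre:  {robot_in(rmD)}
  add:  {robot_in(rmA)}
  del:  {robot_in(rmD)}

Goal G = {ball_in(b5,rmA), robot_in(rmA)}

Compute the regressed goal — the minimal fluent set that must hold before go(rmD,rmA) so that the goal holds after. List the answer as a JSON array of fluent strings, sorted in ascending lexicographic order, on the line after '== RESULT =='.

Compute (G \ add) ∪ pre:
  G ∩ del = {}  (empty — regression defined)
  G \ add = {ball_in(b5,rmA), robot_in(rmA)} \ {robot_in(rmA)} = {ball_in(b5,rmA)}
  ∪ pre   = {ball_in(b5,rmA)} ∪ {robot_in(rmD)}
          = {ball_in(b5,rmA), robot_in(rmD)}

== RESULT ==
["ball_in(b5,rmA)", "robot_in(rmD)"]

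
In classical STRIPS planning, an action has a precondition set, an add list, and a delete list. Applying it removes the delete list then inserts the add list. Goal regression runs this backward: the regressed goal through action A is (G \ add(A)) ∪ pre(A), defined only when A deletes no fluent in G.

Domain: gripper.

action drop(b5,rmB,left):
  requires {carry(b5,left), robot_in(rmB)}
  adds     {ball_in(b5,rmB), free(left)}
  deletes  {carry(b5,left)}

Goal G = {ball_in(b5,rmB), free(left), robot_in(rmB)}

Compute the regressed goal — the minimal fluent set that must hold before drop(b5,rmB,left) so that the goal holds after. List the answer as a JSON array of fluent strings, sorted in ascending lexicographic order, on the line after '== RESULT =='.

Regress:
  G ∩ del = {}  (empty — regression defined)
  G \ add = {ball_in(b5,rmB), free(left), robot_in(rmB)} \ {ball_in(b5,rmB), free(left)} = {robot_in(rmB)}
  ∪ pre   = {robot_in(rmB)} ∪ {carry(b5,left), robot_in(rmB)}
          = {carry(b5,left), robot_in(rmB)}

== RESULT ==
["carry(b5,left)", "robot_in(rmB)"]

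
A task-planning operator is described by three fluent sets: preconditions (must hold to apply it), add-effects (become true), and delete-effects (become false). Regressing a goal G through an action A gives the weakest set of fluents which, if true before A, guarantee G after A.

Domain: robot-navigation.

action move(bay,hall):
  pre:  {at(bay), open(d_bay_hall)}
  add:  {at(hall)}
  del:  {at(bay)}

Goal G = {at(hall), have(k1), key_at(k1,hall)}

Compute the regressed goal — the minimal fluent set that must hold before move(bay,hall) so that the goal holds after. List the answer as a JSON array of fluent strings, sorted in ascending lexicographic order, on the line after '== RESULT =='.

Regress:
  G ∩ del = {}  (empty — regression defined)
  G \ add = {at(hall), have(k1), key_at(k1,hall)} \ {at(hall)} = {have(k1), key_at(k1,hall)}
  ∪ pre   = {have(k1), key_at(k1,hall)} ∪ {at(bay), open(d_bay_hall)}
          = {at(bay), have(k1), key_at(k1,hall), open(d_bay_hall)}

== RESULT ==
["at(bay)", "have(k1)", "key_at(k1,hall)", "open(d_bay_hall)"]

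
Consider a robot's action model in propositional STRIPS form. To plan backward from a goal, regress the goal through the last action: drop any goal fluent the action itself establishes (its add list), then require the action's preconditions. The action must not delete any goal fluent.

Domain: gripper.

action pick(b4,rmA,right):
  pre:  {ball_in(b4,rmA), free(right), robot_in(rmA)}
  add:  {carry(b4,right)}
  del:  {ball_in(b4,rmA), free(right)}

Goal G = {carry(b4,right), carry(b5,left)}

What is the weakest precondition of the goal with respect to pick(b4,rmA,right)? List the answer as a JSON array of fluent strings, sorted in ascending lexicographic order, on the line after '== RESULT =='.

Regress:
  G ∩ del = {}  (empty — regression defined)
  G \ add = {carry(b4,right), carry(b5,left)} \ {carry(b4,right)} = {carry(b5,left)}
  ∪ pre   = {carry(b5,left)} ∪ {ball_in(b4,rmA), free(right), robot_in(rmA)}
          = {ball_in(b4,rmA), carry(b5,left), free(right), robot_in(rmA)}

== RESULT ==
["ball_in(b4,rmA)", "carry(b5,left)", "free(right)", "robot_in(rmA)"]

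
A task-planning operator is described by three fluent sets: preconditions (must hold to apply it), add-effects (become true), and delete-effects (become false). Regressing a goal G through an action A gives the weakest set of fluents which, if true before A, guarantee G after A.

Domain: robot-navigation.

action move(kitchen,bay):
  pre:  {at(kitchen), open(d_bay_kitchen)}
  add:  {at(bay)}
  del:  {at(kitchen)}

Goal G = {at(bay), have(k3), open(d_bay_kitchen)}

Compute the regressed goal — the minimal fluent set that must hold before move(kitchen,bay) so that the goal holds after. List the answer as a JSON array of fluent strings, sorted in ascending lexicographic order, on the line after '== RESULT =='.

Compute (G \ add) ∪ pre:
  G ∩ del = {}  (empty — regression defined)
  G \ add = {at(bay), have(k3), open(d_bay_kitchen)} \ {at(bay)} = {have(k3), open(d_bay_kitchen)}
  ∪ pre   = {have(k3), open(d_bay_kitchen)} ∪ {at(kitchen), open(d_bay_kitchen)}
          = {at(kitchen), have(k3), open(d_bay_kitchen)}

== RESULT ==
["at(kitchen)", "have(k3)", "open(d_bay_kitchen)"]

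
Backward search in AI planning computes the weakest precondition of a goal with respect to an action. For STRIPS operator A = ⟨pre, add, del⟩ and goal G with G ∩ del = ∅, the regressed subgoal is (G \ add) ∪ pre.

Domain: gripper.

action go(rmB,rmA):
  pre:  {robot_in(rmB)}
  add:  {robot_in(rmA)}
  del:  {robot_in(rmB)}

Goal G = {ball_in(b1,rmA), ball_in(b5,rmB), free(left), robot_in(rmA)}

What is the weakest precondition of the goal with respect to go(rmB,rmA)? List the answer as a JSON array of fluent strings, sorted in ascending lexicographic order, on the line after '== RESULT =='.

Regress:
  G ∩ del = {}  (empty — regression defined)
  G \ add = {ball_in(b1,rmA), ball_in(b5,rmB), free(left), robot_in(rmA)} \ {robot_in(rmA)} = {ball_in(b1,rmA), ball_in(b5,rmB), free(left)}
  ∪ pre   = {ball_in(b1,rmA), ball_in(b5,rmB), free(left)} ∪ {robot_in(rmB)}
          = {ball_in(b1,rmA), ball_in(b5,rmB), free(left), robot_in(rmB)}

== RESULT ==
["ball_in(b1,rmA)", "ball_in(b5,rmB)", "free(left)", "robot_in(rmB)"]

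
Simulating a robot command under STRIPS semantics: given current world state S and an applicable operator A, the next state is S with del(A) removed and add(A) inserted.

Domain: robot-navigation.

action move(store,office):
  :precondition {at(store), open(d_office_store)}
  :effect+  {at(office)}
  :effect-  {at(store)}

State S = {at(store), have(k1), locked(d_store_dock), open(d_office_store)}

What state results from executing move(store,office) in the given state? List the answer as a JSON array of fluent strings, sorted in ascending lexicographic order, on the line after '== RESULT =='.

Progress:
  pre ⊆ S: {at(store), open(d_office_store)} ⊆ S  — applicable
  S \ del = {have(k1), locked(d_store_dock), open(d_office_store)}
  ∪ add   = {at(office), have(k1), locked(d_store_dock), open(d_office_store)}

== RESULT ==
["at(office)", "have(k1)", "locked(d_store_dock)", "open(d_office_store)"]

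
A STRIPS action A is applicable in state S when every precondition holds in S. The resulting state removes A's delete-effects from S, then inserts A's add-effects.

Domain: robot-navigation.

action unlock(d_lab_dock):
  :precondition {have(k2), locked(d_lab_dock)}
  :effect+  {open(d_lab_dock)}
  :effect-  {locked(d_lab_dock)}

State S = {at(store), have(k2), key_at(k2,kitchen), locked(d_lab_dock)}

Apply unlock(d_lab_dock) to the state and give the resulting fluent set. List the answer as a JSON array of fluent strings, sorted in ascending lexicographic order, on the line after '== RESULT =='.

Progress:
  pre ⊆ S: {have(k2), locked(d_lab_dock)} ⊆ S  — applicable
  S \ del = {at(store), have(k2), key_at(k2,kitchen)}
  ∪ add   = {at(store), have(k2), key_at(k2,kitchen), open(d_lab_dock)}

== RESULT ==
["at(store)", "have(k2)", "key_at(k2,kitchen)", "open(d_lab_dock)"]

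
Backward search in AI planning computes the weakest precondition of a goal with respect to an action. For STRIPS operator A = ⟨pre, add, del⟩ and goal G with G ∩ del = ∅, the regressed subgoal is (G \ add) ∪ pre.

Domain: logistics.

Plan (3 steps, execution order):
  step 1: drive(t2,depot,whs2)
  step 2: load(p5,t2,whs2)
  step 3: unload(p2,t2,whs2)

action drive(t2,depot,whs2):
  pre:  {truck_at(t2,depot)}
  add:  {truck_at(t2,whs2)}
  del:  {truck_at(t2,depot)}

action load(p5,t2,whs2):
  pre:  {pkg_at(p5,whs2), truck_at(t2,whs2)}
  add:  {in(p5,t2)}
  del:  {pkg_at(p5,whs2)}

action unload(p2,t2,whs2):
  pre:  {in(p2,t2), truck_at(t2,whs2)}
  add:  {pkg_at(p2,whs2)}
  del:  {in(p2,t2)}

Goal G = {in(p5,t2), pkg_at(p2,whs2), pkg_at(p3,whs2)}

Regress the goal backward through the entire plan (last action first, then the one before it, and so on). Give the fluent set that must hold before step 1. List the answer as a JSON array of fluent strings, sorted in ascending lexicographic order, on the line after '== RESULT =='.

Work backward from the goal:
  through step 3 (unload(p2,t2,whs2)): drop {pkg_at(p2,whs2)}, keep {in(p5,t2), pkg_at(p3,whs2)}, require {in(p2,t2), truck_at(t2,whs2)}
    → {in(p2,t2), in(p5,t2), pkg_at(p3,whs2), truck_at(t2,whs2)}
  through step 2 (load(p5,t2,whs2)): drop {in(p5,t2)}, keep {in(p2,t2), pkg_at(p3,whs2), truck_at(t2,whs2)}, require {pkg_at(p5,whs2), truck_at(t2,whs2)}
    → {in(p2,t2), pkg_at(p3,whs2), pkg_at(p5,whs2), truck_at(t2,whs2)}
  through step 1 (drive(t2,depot,whs2)): drop {truck_at(t2,whs2)}, keep {in(p2,t2), pkg_at(p3,whs2), pkg_at(p5,whs2)}, require {truck_at(t2,depot)}
    → {in(p2,t2), pkg_at(p3,whs2), pkg_at(p5,whs2), truck_at(t2,depot)}

== RESULT ==
["in(p2,t2)", "pkg_at(p3,whs2)", "pkg_at(p5,whs2)", "truck_at(t2,depot)"]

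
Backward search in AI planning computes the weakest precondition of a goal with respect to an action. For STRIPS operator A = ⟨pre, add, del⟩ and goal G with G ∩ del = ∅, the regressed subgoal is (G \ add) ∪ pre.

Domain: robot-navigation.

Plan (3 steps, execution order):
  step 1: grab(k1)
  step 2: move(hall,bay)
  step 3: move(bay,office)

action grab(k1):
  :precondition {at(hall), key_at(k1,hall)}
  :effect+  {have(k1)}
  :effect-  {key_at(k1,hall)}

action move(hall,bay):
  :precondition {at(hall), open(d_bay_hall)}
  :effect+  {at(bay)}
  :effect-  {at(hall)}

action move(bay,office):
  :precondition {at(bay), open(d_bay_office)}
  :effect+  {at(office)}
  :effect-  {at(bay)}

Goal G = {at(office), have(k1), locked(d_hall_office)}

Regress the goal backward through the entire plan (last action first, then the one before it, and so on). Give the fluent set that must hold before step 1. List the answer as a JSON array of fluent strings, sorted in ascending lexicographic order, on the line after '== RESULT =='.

Work backward from the goal:
  through step 3 (move(bay,office)): drop {at(office)}, keep {have(k1), locked(d_hall_office)}, require {at(bay), open(d_bay_office)}
    → {at(bay), have(k1), locked(d_hall_office), open(d_bay_office)}
  through step 2 (move(hall,bay)): drop {at(bay)}, keep {have(k1), locked(d_hall_office), open(d_bay_office)}, require {at(hall), open(d_bay_hall)}
    → {at(hall), have(k1), locked(d_hall_office), open(d_bay_hall), open(d_bay_office)}
  through step 1 (grab(k1)): drop {have(k1)}, keep {at(hall), locked(d_hall_office), open(d_bay_hall), open(d_bay_office)}, require {at(hall), key_at(k1,hall)}
    → {at(hall), key_at(k1,hall), locked(d_hall_office), open(d_bay_hall), open(d_bay_office)}

== RESULT ==
["at(hall)", "key_at(k1,hall)", "locked(d_hall_office)", "open(d_bay_hall)", "open(d_bay_office)"]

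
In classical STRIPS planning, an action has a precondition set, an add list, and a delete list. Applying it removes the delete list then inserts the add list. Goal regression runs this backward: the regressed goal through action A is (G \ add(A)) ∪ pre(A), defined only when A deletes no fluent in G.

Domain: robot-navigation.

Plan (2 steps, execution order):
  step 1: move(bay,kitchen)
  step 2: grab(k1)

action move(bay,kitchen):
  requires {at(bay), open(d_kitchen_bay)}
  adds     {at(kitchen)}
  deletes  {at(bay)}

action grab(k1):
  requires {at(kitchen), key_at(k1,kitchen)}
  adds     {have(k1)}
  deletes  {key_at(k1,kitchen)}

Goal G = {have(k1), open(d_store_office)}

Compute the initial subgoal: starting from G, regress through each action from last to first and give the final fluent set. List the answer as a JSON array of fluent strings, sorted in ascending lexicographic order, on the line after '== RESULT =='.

Regress step by step:
  through step 2 (grab(k1)): drop {have(k1)}, keep {open(d_store_office)}, require {at(kitchen), key_at(k1,kitchen)}
    → {at(kitchen), key_at(k1,kitchen), open(d_store_office)}
  through step 1 (move(bay,kitchen)): drop {at(kitchen)}, keep {key_at(k1,kitchen), open(d_store_office)}, require {at(bay), open(d_kitchen_bay)}
    → {at(bay), key_at(k1,kitchen), open(d_kitchen_bay), open(d_store_office)}

== RESULT ==
["at(bay)", "key_at(k1,kitchen)", "open(d_kitchen_bay)", "open(d_store_office)"]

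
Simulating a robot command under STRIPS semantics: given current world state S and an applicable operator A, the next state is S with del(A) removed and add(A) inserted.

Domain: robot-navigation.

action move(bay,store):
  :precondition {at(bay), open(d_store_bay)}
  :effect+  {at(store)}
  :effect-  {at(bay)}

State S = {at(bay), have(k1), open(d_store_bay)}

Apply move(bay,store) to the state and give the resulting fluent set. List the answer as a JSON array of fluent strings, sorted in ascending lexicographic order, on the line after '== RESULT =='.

Compute (S \ del) ∪ add:
  pre ⊆ S: {at(bay), open(d_store_bay)} ⊆ S  — applicable
  S \ del = {have(k1), open(d_store_bay)}
  ∪ add   = {at(store), have(k1), open(d_store_bay)}

== RESULT ==
["at(store)", "have(k1)", "open(d_store_bay)"]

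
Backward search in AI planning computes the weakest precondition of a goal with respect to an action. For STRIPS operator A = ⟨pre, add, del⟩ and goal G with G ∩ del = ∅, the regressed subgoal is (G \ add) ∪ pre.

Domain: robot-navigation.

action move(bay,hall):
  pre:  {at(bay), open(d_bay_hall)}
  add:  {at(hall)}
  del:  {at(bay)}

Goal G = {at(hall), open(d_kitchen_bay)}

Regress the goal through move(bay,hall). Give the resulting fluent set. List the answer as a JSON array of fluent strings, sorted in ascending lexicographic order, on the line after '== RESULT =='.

Compute (G \ add) ∪ pre:
  G ∩ del = {}  (empty — regression defined)
  G \ add = {at(hall), open(d_kitchen_bay)} \ {at(hall)} = {open(d_kitchen_bay)}
  ∪ pre   = {open(d_kitchen_bay)} ∪ {at(bay), open(d_bay_hall)}
          = {at(bay), open(d_bay_hall), open(d_kitchen_bay)}

== RESULT ==
["at(bay)", "open(d_bay_hall)", "open(d_kitchen_bay)"]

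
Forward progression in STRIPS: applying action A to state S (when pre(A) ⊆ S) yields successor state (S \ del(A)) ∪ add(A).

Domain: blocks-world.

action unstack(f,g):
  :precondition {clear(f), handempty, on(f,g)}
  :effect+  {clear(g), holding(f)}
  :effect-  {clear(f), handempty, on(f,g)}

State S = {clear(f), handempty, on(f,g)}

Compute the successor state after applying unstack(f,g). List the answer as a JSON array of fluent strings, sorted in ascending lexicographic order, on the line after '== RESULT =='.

Compute (S \ del) ∪ add:
  pre ⊆ S: {clear(f), handempty, on(f,g)} ⊆ S  — applicable
  S \ del = {}
  ∪ add   = {clear(g), holding(f)}

== RESULT ==
["clear(g)", "holding(f)"]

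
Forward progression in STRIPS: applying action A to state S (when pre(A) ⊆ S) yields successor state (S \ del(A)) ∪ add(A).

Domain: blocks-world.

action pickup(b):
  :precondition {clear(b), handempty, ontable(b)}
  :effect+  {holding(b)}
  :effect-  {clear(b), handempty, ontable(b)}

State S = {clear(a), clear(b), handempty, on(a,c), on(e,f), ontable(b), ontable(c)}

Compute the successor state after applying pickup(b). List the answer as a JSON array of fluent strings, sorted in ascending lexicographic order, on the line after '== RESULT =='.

Compute (S \ del) ∪ add:
  pre ⊆ S: {clear(b), handempty, ontable(b)} ⊆ S  — applicable
  S \ del = {clear(a), on(a,c), on(e,f), ontable(c)}
  ∪ add   = {clear(a), holding(b), on(a,c), on(e,f), ontable(c)}

== RESULT ==
["clear(a)", "holding(b)", "on(a,c)", "on(e,f)", "ontable(c)"]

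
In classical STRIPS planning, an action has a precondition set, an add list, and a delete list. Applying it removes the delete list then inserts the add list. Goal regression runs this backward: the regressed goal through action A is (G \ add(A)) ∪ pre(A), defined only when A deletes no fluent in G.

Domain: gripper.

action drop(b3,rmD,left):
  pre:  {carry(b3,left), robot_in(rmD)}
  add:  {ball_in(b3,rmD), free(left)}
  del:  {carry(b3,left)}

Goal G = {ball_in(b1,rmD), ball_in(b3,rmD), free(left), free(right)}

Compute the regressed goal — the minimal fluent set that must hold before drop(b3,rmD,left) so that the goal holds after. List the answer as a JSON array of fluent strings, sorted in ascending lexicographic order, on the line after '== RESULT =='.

Regress:
  G ∩ del = {}  (empty — regression defined)
  G \ add = {ball_in(b1,rmD), ball_in(b3,rmD), free(left), free(right)} \ {ball_in(b3,rmD), free(left)} = {ball_in(b1,rmD), free(right)}
  ∪ pre   = {ball_in(b1,rmD), free(right)} ∪ {carry(b3,left), robot_in(rmD)}
          = {ball_in(b1,rmD), carry(b3,left), free(right), robot_in(rmD)}

== RESULT ==
["ball_in(b1,rmD)", "carry(b3,left)", "free(right)", "robot_in(rmD)"]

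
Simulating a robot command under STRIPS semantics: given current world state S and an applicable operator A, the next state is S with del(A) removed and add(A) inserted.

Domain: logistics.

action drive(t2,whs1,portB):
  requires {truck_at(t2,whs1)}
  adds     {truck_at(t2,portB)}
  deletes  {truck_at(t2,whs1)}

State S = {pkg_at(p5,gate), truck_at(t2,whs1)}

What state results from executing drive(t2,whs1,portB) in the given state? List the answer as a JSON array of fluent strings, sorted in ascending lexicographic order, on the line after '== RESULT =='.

Progress:
  pre ⊆ S: {truck_at(t2,whs1)} ⊆ S  — applicable
  S \ del = {pkg_at(p5,gate)}
  ∪ add   = {pkg_at(p5,gate), truck_at(t2,portB)}

== RESULT ==
["pkg_at(p5,gate)", "truck_at(t2,portB)"]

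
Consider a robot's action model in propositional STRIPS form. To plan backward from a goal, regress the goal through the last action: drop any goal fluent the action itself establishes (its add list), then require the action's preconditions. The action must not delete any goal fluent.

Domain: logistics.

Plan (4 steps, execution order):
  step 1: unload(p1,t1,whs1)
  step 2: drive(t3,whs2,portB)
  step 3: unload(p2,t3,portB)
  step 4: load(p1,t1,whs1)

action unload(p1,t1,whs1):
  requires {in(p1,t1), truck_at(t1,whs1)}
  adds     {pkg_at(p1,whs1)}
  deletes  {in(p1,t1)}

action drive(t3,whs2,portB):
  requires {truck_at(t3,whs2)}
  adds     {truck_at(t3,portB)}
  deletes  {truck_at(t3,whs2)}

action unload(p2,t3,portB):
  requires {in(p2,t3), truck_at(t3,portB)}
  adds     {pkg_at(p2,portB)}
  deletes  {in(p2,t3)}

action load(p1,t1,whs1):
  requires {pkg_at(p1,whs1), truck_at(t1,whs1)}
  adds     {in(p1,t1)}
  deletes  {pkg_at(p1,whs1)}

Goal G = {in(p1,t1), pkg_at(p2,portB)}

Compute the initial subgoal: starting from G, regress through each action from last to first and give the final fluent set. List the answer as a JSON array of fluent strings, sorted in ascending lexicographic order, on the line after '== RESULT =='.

Work backward from the goal:
  through step 4 (load(p1,t1,whs1)): drop {in(p1,t1)}, keep {pkg_at(p2,portB)}, require {pkg_at(p1,whs1), truck_at(t1,whs1)}
    → {pkg_at(p1,whs1), pkg_at(p2,portB), truck_at(t1,whs1)}
  through step 3 (unload(p2,t3,portB)): drop {pkg_at(p2,portB)}, keep {pkg_at(p1,whs1), truck_at(t1,whs1)}, require {in(p2,t3), truck_at(t3,portB)}
    → {in(p2,t3), pkg_at(p1,whs1), truck_at(t1,whs1), truck_at(t3,portB)}
  through step 2 (drive(t3,whs2,portB)): drop {truck_at(t3,portB)}, keep {in(p2,t3), pkg_at(p1,whs1), truck_at(t1,whs1)}, require {truck_at(t3,whs2)}
    → {in(p2,t3), pkg_at(p1,whs1), truck_at(t1,whs1), truck_at(t3,whs2)}
  through step 1 (unload(p1,t1,whs1)): drop {pkg_at(p1,whs1)}, keep {in(p2,t3), truck_at(t1,whs1), truck_at(t3,whs2)}, require {in(p1,t1), truck_at(t1,whs1)}
    → {in(p1,t1), in(p2,t3), truck_at(t1,whs1), truck_at(t3,whs2)}

== RESULT ==
["in(p1,t1)", "in(p2,t3)", "truck_at(t1,whs1)", "truck_at(t3,whs2)"]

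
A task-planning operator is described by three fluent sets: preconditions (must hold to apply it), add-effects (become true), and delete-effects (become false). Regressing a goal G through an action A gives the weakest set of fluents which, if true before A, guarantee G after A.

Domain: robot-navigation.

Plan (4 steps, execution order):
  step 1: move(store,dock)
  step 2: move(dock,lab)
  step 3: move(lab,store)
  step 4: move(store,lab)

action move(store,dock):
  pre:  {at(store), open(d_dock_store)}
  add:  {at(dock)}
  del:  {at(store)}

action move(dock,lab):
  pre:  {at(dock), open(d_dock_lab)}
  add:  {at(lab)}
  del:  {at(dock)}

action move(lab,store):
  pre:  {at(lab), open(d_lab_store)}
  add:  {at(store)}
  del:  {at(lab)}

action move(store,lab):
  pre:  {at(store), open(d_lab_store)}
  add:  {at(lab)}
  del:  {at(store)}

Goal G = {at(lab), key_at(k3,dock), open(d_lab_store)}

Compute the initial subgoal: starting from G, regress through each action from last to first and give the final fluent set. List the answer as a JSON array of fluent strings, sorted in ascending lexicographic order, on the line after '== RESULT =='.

Work backward from the goal:
  through step 4 (move(store,lab)): drop {at(lab)}, keep {key_at(k3,dock), open(d_lab_store)}, require {at(store), open(d_lab_store)}
    → {at(store), key_at(k3,dock), open(d_lab_store)}
  through step 3 (move(lab,store)): drop {at(store)}, keep {key_at(k3,dock), open(d_lab_store)}, require {at(lab), open(d_lab_store)}
    → {at(lab), key_at(k3,dock), open(d_lab_store)}
  through step 2 (move(dock,lab)): drop {at(lab)}, keep {key_at(k3,dock), open(d_lab_store)}, require {at(dock), open(d_dock_lab)}
    → {at(dock), key_at(k3,dock), open(d_dock_lab), open(d_lab_store)}
  through step 1 (move(store,dock)): drop {at(dock)}, keep {key_at(k3,dock), open(d_dock_lab), open(d_lab_store)}, require {at(store), open(d_dock_store)}
    → {at(store), key_at(k3,dock), open(d_dock_lab), open(d_dock_store), open(d_lab_store)}

== RESULT ==
["at(store)", "key_at(k3,dock)", "open(d_dock_lab)", "open(d_dock_store)", "open(d_lab_store)"]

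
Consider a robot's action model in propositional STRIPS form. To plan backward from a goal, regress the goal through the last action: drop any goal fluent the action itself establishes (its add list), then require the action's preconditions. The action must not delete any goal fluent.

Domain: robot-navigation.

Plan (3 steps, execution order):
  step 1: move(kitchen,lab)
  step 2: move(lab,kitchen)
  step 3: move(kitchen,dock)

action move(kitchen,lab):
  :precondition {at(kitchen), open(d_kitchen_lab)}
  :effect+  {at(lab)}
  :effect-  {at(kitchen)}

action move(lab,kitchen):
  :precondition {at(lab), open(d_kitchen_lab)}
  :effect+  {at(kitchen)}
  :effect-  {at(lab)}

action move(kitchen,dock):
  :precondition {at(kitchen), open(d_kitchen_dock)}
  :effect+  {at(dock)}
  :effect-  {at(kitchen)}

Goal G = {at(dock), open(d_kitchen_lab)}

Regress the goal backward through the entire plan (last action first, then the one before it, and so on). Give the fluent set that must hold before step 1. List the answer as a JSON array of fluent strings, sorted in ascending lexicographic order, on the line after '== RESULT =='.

Work backward from the goal:
  through step 3 (move(kitchen,dock)): drop {at(dock)}, keep {open(d_kitchen_lab)}, require {at(kitchen), open(d_kitchen_dock)}
    → {at(kitchen), open(d_kitchen_dock), open(d_kitchen_lab)}
  through step 2 (move(lab,kitchen)): drop {at(kitchen)}, keep {open(d_kitchen_dock), open(d_kitchen_lab)}, require {at(lab), open(d_kitchen_lab)}
    → {at(lab), open(d_kitchen_dock), open(d_kitchen_lab)}
  through step 1 (move(kitchen,lab)): drop {at(lab)}, keep {open(d_kitchen_dock), open(d_kitchen_lab)}, require {at(kitchen), open(d_kitchen_lab)}
    → {at(kitchen), open(d_kitchen_dock), open(d_kitchen_lab)}

== RESULT ==
["at(kitchen)", "open(d_kitchen_dock)", "open(d_kitchen_lab)"]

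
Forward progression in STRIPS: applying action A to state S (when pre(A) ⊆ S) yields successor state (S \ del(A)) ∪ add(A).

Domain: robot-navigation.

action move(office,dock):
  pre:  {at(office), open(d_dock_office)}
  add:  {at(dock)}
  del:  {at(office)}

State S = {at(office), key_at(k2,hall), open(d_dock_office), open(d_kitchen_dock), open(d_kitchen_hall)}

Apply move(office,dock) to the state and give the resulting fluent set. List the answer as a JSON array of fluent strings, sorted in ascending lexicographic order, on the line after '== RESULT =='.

Compute (S \ del) ∪ add:
  pre ⊆ S: {at(office), open(d_dock_office)} ⊆ S  — applicable
  S \ del = {key_at(k2,hall), open(d_dock_office), open(d_kitchen_dock), open(d_kitchen_hall)}
  ∪ add   = {at(dock), key_at(k2,hall), open(d_dock_office), open(d_kitchen_dock), open(d_kitchen_hall)}

== RESULT ==
["at(dock)", "key_at(k2,hall)", "open(d_dock_office)", "open(d_kitchen_dock)", "open(d_kitchen_hall)"]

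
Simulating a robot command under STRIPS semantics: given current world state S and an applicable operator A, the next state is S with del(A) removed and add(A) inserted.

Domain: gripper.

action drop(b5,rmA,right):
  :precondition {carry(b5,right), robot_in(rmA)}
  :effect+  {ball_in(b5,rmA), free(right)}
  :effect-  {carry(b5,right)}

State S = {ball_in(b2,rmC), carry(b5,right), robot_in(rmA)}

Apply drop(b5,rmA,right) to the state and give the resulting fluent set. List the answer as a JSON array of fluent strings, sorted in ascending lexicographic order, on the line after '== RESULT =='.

Progress:
  pre ⊆ S: {carry(b5,right), robot_in(rmA)} ⊆ S  — applicable
  S \ del = {ball_in(b2,rmC), robot_in(rmA)}
  ∪ add   = {ball_in(b2,rmC), ball_in(b5,rmA), free(right), robot_in(rmA)}

== RESULT ==
["ball_in(b2,rmC)", "ball_in(b5,rmA)", "free(right)", "robot_in(rmA)"]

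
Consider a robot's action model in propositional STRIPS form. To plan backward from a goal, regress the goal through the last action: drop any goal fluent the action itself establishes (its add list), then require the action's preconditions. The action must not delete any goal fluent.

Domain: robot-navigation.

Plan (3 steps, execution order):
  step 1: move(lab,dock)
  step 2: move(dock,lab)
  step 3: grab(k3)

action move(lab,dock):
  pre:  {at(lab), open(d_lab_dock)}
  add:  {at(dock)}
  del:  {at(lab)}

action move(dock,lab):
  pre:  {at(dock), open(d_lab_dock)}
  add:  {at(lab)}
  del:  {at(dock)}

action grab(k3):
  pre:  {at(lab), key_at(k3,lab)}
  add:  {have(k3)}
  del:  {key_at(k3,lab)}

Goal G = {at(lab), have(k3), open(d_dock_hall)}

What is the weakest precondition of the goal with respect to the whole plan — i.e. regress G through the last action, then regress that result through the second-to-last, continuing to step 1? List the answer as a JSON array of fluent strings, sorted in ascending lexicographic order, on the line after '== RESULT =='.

Regress step by step:
  through step 3 (grab(k3)): drop {have(k3)}, keep {at(lab), open(d_dock_hall)}, require {at(lab), key_at(k3,lab)}
    → {at(lab), key_at(k3,lab), open(d_dock_hall)}
  through step 2 (move(dock,lab)): drop {at(lab)}, keep {key_at(k3,lab), open(d_dock_hall)}, require {at(dock), open(d_lab_dock)}
    → {at(dock), key_at(k3,lab), open(d_dock_hall), open(d_lab_dock)}
  through step 1 (move(lab,dock)): drop {at(dock)}, keep {key_at(k3,lab), open(d_dock_hall), open(d_lab_dock)}, require {at(lab), open(d_lab_dock)}
    → {at(lab), key_at(k3,lab), open(d_dock_hall), open(d_lab_dock)}

== RESULT ==
["at(lab)", "key_at(k3,lab)", "open(d_dock_hall)", "open(d_lab_dock)"]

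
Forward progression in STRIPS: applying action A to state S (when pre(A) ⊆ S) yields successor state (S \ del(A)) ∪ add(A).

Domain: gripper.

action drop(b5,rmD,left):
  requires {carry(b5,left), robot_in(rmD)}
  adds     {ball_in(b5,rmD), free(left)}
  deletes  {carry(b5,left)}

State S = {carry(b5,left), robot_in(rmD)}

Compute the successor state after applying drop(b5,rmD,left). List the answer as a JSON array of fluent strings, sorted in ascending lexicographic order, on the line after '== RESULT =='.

Compute (S \ del) ∪ add:
  pre ⊆ S: {carry(b5,left), robot_in(rmD)} ⊆ S  — applicable
  S \ del = {robot_in(rmD)}
  ∪ add   = {ball_in(b5,rmD), free(left), robot_in(rmD)}

== RESULT ==
["ball_in(b5,rmD)", "free(left)", "robot_in(rmD)"]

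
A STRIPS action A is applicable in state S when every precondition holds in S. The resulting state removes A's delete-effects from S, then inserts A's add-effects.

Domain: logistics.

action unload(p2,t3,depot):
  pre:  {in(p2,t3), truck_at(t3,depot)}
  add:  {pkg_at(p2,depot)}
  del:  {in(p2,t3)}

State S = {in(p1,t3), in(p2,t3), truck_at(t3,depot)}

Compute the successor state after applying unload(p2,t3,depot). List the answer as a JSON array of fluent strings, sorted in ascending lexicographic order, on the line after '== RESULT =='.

Progress:
  pre ⊆ S: {in(p2,t3), truck_at(t3,depot)} ⊆ S  — applicable
  S \ del = {in(p1,t3), truck_at(t3,depot)}
  ∪ add   = {in(p1,t3), pkg_at(p2,depot), truck_at(t3,depot)}

== RESULT ==
["in(p1,t3)", "pkg_at(p2,depot)", "truck_at(t3,depot)"]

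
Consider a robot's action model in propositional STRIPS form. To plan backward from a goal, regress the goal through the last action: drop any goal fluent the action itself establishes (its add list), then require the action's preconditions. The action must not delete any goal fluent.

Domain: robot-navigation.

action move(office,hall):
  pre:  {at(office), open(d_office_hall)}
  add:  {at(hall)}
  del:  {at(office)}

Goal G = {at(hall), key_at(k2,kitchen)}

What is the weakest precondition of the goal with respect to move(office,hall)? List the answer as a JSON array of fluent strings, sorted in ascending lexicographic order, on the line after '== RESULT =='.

Regress:
  G ∩ del = {}  (empty — regression defined)
  G \ add = {at(hall), key_at(k2,kitchen)} \ {at(hall)} = {key_at(k2,kitchen)}
  ∪ pre   = {key_at(k2,kitchen)} ∪ {at(office), open(d_office_hall)}
          = {at(office), key_at(k2,kitchen), open(d_office_hall)}

== RESULT ==
["at(office)", "key_at(k2,kitchen)", "open(d_office_hall)"]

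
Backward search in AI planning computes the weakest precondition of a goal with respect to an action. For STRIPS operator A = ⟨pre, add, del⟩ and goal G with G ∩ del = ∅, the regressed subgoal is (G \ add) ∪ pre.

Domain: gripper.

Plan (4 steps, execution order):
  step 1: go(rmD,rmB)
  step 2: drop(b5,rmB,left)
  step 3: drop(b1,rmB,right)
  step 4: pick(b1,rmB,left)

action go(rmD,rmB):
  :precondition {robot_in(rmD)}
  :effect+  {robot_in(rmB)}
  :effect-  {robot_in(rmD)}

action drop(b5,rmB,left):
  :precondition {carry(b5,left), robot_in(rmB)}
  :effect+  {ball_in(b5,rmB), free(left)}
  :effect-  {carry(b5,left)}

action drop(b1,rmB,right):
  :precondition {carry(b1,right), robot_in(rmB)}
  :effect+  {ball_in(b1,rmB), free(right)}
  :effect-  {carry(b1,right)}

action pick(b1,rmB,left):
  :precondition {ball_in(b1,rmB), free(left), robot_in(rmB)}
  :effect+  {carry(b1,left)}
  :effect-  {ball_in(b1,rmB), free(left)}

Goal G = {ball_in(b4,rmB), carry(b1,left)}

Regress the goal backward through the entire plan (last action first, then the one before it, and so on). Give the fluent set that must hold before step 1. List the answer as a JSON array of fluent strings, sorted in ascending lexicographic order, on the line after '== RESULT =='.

Regress step by step:
  through step 4 (pick(b1,rmB,left)): drop {carry(b1,left)}, keep {ball_in(b4,rmB)}, require {ball_in(b1,rmB), free(left), robot_in(rmB)}
    → {ball_in(b1,rmB), ball_in(b4,rmB), free(left), robot_in(rmB)}
  through step 3 (drop(b1,rmB,right)): drop {ball_in(b1,rmB)}, keep {ball_in(b4,rmB), free(left), robot_in(rmB)}, require {carry(b1,right), robot_in(rmB)}
    → {ball_in(b4,rmB), carry(b1,right), free(left), robot_in(rmB)}
  through step 2 (drop(b5,rmB,left)): drop {free(left)}, keep {ball_in(b4,rmB), carry(b1,right), robot_in(rmB)}, require {carry(b5,left), robot_in(rmB)}
    → {ball_in(b4,rmB), carry(b1,right), carry(b5,left), robot_in(rmB)}
  through step 1 (go(rmD,rmB)): drop {robot_in(rmB)}, keep {ball_in(b4,rmB), carry(b1,right), carry(b5,left)}, require {robot_in(rmD)}
    → {ball_in(b4,rmB), carry(b1,right), carry(b5,left), robot_in(rmD)}

== RESULT ==
["ball_in(b4,rmB)", "carry(b1,right)", "carry(b5,left)", "robot_in(rmD)"]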